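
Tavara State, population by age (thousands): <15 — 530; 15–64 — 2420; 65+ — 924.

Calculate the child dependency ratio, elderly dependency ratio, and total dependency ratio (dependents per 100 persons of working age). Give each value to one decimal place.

Youth dependency ratio = 530 / 2420 × 100 = 21.9
Old-age dependency ratio = 924 / 2420 × 100 = 38.2
Total dependency ratio = (530 + 924) / 2420 × 100 = 1454 / 2420 × 100 = 60.1

Youth dependency ratio: 21.9
Old-age dependency ratio: 38.2
Total dependency ratio: 60.1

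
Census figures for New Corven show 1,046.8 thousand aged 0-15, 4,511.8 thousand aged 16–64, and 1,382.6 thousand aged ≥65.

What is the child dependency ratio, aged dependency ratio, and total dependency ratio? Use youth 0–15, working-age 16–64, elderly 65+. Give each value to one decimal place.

Youth dependency ratio: 23.2
Old-age dependency ratio: 30.6
Total dependency ratio: 53.8

Youth dependency ratio = 1,046.8 / 4,511.8 × 100 = 23.2
Old-age dependency ratio = 1,382.6 / 4,511.8 × 100 = 30.6
Total dependency ratio = (1,046.8 + 1,382.6) / 4,511.8 × 100 = 2,429.4 / 4,511.8 × 100 = 53.8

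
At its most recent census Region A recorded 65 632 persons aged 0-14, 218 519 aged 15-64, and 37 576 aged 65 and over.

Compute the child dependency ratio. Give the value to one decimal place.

Youth dependency ratio: 30.0

Youth dependency ratio = 65 632 / 218 519 × 100 = 30.0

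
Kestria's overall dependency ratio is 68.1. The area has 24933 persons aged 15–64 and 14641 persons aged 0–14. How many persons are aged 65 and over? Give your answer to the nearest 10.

Aged 65 and over: 2340

Total dependency ratio = (youth + elderly) / working-age × 100
68.1 = (14641 + E) / 24933 × 100
⇒ 2340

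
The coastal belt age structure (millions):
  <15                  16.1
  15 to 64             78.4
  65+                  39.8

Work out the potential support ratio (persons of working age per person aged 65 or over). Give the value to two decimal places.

Potential support ratio: 1.97

Potential support ratio = 78.4 / 39.8 = 1.97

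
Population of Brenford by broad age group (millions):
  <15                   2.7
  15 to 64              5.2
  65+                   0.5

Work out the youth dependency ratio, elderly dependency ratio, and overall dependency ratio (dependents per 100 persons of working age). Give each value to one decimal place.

Youth dependency ratio = 2.7 / 5.2 × 100 = 51.9
Old-age dependency ratio = 0.5 / 5.2 × 100 = 9.6
Total dependency ratio = (2.7 + 0.5) / 5.2 × 100 = 3.2 / 5.2 × 100 = 61.5

Youth dependency ratio: 51.9
Old-age dependency ratio: 9.6
Total dependency ratio: 61.5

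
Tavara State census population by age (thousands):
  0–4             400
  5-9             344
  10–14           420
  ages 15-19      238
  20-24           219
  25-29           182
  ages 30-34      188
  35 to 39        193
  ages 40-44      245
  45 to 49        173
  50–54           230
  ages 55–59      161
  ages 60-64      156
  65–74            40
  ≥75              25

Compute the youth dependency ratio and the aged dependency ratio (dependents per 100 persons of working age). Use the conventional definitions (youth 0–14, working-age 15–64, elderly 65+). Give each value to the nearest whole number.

0–14: 400 + 344 + 420 = 1,164
15–64: 238 + 219 + 182 + 188 + 193 + 245 + 173 + 230 + 161 + 156 = 1,985
65+: 40 + 25 = 65
Youth dependency ratio = 1,164 / 1,985 × 100 = 59
Old-age dependency ratio = 65 / 1,985 × 100 = 3

Youth dependency ratio: 59
Old-age dependency ratio: 3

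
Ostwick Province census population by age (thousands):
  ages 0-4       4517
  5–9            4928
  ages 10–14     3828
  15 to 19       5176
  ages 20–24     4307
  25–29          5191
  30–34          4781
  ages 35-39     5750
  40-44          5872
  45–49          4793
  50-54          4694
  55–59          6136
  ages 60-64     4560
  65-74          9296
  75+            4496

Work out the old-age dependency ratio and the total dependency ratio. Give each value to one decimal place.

0–14: 4517 + 4928 + 3828 = 13273
15–64: 5176 + 4307 + 5191 + 4781 + 5750 + 5872 + 4793 + 4694 + 6136 + 4560 = 51260
65+: 9296 + 4496 = 13792
Old-age dependency ratio = 13792 / 51260 × 100 = 26.9
Total dependency ratio = (13273 + 13792) / 51260 × 100 = 27065 / 51260 × 100 = 52.8

Old-age dependency ratio: 26.9
Total dependency ratio: 52.8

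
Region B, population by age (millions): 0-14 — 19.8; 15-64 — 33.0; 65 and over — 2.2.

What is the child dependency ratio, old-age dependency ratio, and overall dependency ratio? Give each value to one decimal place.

Youth dependency ratio: 60.0
Old-age dependency ratio: 6.7
Total dependency ratio: 66.7

Youth dependency ratio = 19.8 / 33.0 × 100 = 60.0
Old-age dependency ratio = 2.2 / 33.0 × 100 = 6.7
Total dependency ratio = (19.8 + 2.2) / 33.0 × 100 = 22.0 / 33.0 × 100 = 66.7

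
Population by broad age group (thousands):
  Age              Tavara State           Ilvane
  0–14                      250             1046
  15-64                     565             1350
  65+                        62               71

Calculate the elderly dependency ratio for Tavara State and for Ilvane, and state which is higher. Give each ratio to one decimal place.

Tavara State: 62 / 565 × 100 = 11.0
Ilvane: 71 / 1350 × 100 = 5.3

Tavara State: 11.0
Ilvane: 5.3
Higher: Tavara State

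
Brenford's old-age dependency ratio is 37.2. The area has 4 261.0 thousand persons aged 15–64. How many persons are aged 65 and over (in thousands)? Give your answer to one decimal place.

Old-age dependency ratio = elderly / working-age × 100
37.2 = E / 4 261.0 × 100
⇒ 1 585.1

Aged 65 and over: 1 585.1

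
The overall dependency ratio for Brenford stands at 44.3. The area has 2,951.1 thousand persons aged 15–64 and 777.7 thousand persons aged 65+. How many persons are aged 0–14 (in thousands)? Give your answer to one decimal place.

Aged 0–14: 529.6

Total dependency ratio = (youth + elderly) / working-age × 100
44.3 = (Y + 777.7) / 2,951.1 × 100
⇒ 529.6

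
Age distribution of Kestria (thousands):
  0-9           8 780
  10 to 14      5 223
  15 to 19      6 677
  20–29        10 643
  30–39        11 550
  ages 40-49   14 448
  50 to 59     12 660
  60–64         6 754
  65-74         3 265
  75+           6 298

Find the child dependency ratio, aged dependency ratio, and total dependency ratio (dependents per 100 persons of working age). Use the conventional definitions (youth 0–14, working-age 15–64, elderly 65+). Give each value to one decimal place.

Youth dependency ratio: 22.3
Old-age dependency ratio: 15.2
Total dependency ratio: 37.6

0–14: 8 780 + 5 223 = 14 003
15–64: 6 677 + 10 643 + 11 550 + 14 448 + 12 660 + 6 754 = 62 732
65+: 3 265 + 6 298 = 9 563
Youth dependency ratio = 14 003 / 62 732 × 100 = 22.3
Old-age dependency ratio = 9 563 / 62 732 × 100 = 15.2
Total dependency ratio = (14 003 + 9 563) / 62 732 × 100 = 23 566 / 62 732 × 100 = 37.6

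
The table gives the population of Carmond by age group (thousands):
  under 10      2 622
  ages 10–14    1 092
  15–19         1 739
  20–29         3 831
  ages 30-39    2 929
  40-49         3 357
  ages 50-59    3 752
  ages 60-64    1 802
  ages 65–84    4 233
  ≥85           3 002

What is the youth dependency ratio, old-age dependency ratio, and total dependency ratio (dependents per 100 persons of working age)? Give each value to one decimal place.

Youth dependency ratio: 21.3
Old-age dependency ratio: 41.6
Total dependency ratio: 62.9

0–14: 2 622 + 1 092 = 3 714
15–64: 1 739 + 3 831 + 2 929 + 3 357 + 3 752 + 1 802 = 17 410
65+: 4 233 + 3 002 = 7 235
Youth dependency ratio = 3 714 / 17 410 × 100 = 21.3
Old-age dependency ratio = 7 235 / 17 410 × 100 = 41.6
Total dependency ratio = (3 714 + 7 235) / 17 410 × 100 = 10 949 / 17 410 × 100 = 62.9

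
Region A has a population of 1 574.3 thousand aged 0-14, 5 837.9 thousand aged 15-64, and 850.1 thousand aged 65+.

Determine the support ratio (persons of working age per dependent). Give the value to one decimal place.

Support ratio = 5 837.9 / (1 574.3 + 850.1) = 5 837.9 / 2 424.4 = 2.4

Support ratio: 2.4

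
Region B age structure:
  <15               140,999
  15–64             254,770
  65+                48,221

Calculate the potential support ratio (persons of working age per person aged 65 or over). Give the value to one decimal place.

Potential support ratio: 5.3

Potential support ratio = 254,770 / 48,221 = 5.3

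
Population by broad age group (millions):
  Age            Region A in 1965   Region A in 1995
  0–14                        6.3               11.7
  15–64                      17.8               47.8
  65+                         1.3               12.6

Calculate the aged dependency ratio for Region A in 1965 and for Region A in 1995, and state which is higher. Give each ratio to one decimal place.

Region A in 1965: 1.3 / 17.8 × 100 = 7.3
Region A in 1995: 12.6 / 47.8 × 100 = 26.4

Region A in 1965: 7.3
Region A in 1995: 26.4
Higher: Region A in 1995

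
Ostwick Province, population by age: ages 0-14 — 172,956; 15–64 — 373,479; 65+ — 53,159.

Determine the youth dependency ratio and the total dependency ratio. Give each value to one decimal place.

Youth dependency ratio = 172,956 / 373,479 × 100 = 46.3
Total dependency ratio = (172,956 + 53,159) / 373,479 × 100 = 226,115 / 373,479 × 100 = 60.5

Youth dependency ratio: 46.3
Total dependency ratio: 60.5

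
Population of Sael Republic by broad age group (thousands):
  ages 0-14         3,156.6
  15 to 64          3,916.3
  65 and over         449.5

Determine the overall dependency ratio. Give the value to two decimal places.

Total dependency ratio = (3,156.6 + 449.5) / 3,916.3 × 100 = 3,606.1 / 3,916.3 × 100 = 92.08

Total dependency ratio: 92.08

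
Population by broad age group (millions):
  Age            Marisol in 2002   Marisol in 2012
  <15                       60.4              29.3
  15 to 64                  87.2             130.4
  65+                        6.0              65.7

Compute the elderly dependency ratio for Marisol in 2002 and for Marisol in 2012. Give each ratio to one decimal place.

Marisol in 2002: 6.0 / 87.2 × 100 = 6.9
Marisol in 2012: 65.7 / 130.4 × 100 = 50.4

Marisol in 2002: 6.9
Marisol in 2012: 50.4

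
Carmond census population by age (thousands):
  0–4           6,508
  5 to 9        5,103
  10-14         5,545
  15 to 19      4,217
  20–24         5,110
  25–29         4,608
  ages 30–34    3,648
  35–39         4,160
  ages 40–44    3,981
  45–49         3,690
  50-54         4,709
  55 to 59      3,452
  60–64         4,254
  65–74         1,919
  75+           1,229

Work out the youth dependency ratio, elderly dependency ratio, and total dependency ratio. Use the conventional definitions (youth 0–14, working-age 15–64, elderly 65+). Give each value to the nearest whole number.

Youth dependency ratio: 41
Old-age dependency ratio: 8
Total dependency ratio: 49

0–14: 6,508 + 5,103 + 5,545 = 17,156
15–64: 4,217 + 5,110 + 4,608 + 3,648 + 4,160 + 3,981 + 3,690 + 4,709 + 3,452 + 4,254 = 41,829
65+: 1,919 + 1,229 = 3,148
Youth dependency ratio = 17,156 / 41,829 × 100 = 41
Old-age dependency ratio = 3,148 / 41,829 × 100 = 8
Total dependency ratio = (17,156 + 3,148) / 41,829 × 100 = 20,304 / 41,829 × 100 = 49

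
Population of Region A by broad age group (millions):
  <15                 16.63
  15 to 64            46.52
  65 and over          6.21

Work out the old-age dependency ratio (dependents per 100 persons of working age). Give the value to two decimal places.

Old-age dependency ratio: 13.35

Old-age dependency ratio = 6.21 / 46.52 × 100 = 13.35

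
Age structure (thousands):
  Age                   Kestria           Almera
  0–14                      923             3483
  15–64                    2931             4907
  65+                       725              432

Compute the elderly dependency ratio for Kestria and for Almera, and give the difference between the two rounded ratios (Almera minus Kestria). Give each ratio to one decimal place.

Kestria: 24.7
Almera: 8.8
Difference: -15.9

Kestria: 725 / 2931 × 100 = 24.7
Almera: 432 / 4907 × 100 = 8.8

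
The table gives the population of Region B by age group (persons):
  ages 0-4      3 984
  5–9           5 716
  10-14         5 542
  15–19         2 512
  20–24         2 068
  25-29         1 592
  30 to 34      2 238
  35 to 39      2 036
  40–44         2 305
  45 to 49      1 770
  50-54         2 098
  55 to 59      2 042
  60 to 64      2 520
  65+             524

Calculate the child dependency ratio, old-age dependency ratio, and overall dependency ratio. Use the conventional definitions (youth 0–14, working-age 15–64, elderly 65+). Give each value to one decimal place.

0–14: 3 984 + 5 716 + 5 542 = 15 242
15–64: 2 512 + 2 068 + 1 592 + 2 238 + 2 036 + 2 305 + 1 770 + 2 098 + 2 042 + 2 520 = 21 181
65+: 524
Youth dependency ratio = 15 242 / 21 181 × 100 = 72.0
Old-age dependency ratio = 524 / 21 181 × 100 = 2.5
Total dependency ratio = (15 242 + 524) / 21 181 × 100 = 15 766 / 21 181 × 100 = 74.4

Youth dependency ratio: 72.0
Old-age dependency ratio: 2.5
Total dependency ratio: 74.4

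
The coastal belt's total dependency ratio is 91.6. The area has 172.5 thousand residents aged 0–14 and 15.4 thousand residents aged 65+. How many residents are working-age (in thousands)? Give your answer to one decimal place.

Total dependency ratio = (youth + elderly) / working-age × 100
91.6 = (172.5 + 15.4) / W × 100
⇒ 205.1

Working-age: 205.1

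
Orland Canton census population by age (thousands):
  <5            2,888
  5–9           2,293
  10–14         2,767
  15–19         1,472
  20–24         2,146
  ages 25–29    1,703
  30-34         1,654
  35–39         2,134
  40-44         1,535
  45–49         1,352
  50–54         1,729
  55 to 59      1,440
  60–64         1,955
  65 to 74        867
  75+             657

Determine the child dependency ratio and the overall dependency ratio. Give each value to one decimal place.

0–14: 2,888 + 2,293 + 2,767 = 7,948
15–64: 1,472 + 2,146 + 1,703 + 1,654 + 2,134 + 1,535 + 1,352 + 1,729 + 1,440 + 1,955 = 17,120
65+: 867 + 657 = 1,524
Youth dependency ratio = 7,948 / 17,120 × 100 = 46.4
Total dependency ratio = (7,948 + 1,524) / 17,120 × 100 = 9,472 / 17,120 × 100 = 55.3

Youth dependency ratio: 46.4
Total dependency ratio: 55.3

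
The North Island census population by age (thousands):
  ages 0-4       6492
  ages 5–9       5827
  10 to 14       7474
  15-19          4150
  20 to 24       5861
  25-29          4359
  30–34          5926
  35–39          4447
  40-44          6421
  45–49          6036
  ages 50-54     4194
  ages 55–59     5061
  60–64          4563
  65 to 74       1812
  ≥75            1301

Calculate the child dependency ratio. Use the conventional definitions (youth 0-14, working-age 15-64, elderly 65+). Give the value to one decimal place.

Youth dependency ratio: 38.8

0–14: 6492 + 5827 + 7474 = 19793
15–64: 4150 + 5861 + 4359 + 5926 + 4447 + 6421 + 6036 + 4194 + 5061 + 4563 = 51018
65+: 1812 + 1301 = 3113
Youth dependency ratio = 19793 / 51018 × 100 = 38.8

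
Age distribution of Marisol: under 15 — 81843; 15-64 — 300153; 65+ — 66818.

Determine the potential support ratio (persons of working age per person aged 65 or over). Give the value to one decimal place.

Potential support ratio: 4.5

Potential support ratio = 300153 / 66818 = 4.5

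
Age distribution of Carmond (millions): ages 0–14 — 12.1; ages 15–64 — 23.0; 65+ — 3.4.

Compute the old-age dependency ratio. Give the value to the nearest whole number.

Old-age dependency ratio = 3.4 / 23.0 × 100 = 15

Old-age dependency ratio: 15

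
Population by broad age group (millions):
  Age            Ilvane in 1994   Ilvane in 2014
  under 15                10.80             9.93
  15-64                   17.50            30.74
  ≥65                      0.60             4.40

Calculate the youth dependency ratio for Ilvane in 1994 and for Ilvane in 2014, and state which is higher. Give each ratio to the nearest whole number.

Ilvane in 1994: 62
Ilvane in 2014: 32
Higher: Ilvane in 1994

Ilvane in 1994: 10.80 / 17.50 × 100 = 62
Ilvane in 2014: 9.93 / 30.74 × 100 = 32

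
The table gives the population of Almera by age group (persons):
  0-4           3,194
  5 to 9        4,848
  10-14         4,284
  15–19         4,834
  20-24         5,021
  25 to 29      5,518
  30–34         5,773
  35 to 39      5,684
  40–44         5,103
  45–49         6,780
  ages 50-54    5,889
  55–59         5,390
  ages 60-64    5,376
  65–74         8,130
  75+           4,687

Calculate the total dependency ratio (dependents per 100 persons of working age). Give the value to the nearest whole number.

0–14: 3,194 + 4,848 + 4,284 = 12,326
15–64: 4,834 + 5,021 + 5,518 + 5,773 + 5,684 + 5,103 + 6,780 + 5,889 + 5,390 + 5,376 = 55,368
65+: 8,130 + 4,687 = 12,817
Total dependency ratio = (12,326 + 12,817) / 55,368 × 100 = 25,143 / 55,368 × 100 = 45

Total dependency ratio: 45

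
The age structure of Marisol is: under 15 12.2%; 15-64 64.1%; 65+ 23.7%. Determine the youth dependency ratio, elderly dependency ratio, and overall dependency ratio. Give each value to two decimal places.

Youth dependency ratio: 19.03
Old-age dependency ratio: 36.97
Total dependency ratio: 56.01

Youth dependency ratio = 12.2 / 64.1 × 100 = 19.03
Old-age dependency ratio = 23.7 / 64.1 × 100 = 36.97
Total dependency ratio = (12.2 + 23.7) / 64.1 × 100 = 35.9 / 64.1 × 100 = 56.01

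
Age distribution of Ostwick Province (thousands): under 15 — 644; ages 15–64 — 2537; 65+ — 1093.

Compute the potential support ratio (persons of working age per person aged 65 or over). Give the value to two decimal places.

Potential support ratio = 2537 / 1093 = 2.32

Potential support ratio: 2.32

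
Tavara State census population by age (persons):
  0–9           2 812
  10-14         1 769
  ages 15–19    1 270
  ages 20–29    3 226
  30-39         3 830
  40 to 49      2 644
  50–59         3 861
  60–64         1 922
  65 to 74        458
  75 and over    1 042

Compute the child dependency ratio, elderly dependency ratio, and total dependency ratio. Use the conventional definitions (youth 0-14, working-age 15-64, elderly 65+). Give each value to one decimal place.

0–14: 2 812 + 1 769 = 4 581
15–64: 1 270 + 3 226 + 3 830 + 2 644 + 3 861 + 1 922 = 16 753
65+: 458 + 1 042 = 1 500
Youth dependency ratio = 4 581 / 16 753 × 100 = 27.3
Old-age dependency ratio = 1 500 / 16 753 × 100 = 9.0
Total dependency ratio = (4 581 + 1 500) / 16 753 × 100 = 6 081 / 16 753 × 100 = 36.3

Youth dependency ratio: 27.3
Old-age dependency ratio: 9.0
Total dependency ratio: 36.3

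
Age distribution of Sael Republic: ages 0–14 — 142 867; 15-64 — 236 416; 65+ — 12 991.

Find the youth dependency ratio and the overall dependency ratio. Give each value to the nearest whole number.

Youth dependency ratio: 60
Total dependency ratio: 66

Youth dependency ratio = 142 867 / 236 416 × 100 = 60
Total dependency ratio = (142 867 + 12 991) / 236 416 × 100 = 155 858 / 236 416 × 100 = 66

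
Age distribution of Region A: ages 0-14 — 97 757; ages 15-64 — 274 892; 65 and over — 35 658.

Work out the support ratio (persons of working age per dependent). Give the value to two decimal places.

Support ratio = 274 892 / (97 757 + 35 658) = 274 892 / 133 415 = 2.06

Support ratio: 2.06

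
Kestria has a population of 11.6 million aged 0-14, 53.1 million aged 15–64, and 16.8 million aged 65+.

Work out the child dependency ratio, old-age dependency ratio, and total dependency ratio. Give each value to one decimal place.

Youth dependency ratio: 21.8
Old-age dependency ratio: 31.6
Total dependency ratio: 53.5

Youth dependency ratio = 11.6 / 53.1 × 100 = 21.8
Old-age dependency ratio = 16.8 / 53.1 × 100 = 31.6
Total dependency ratio = (11.6 + 16.8) / 53.1 × 100 = 28.4 / 53.1 × 100 = 53.5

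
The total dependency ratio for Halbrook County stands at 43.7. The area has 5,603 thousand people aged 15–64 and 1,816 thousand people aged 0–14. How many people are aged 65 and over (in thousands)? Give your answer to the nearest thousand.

Total dependency ratio = (youth + elderly) / working-age × 100
43.7 = (1,816 + E) / 5,603 × 100
⇒ 633

Aged 65 and over: 633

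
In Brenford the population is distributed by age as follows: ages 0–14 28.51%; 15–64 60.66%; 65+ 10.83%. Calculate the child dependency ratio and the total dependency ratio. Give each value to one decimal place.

Youth dependency ratio: 47.0
Total dependency ratio: 64.9

Youth dependency ratio = 28.51 / 60.66 × 100 = 47.0
Total dependency ratio = (28.51 + 10.83) / 60.66 × 100 = 39.34 / 60.66 × 100 = 64.9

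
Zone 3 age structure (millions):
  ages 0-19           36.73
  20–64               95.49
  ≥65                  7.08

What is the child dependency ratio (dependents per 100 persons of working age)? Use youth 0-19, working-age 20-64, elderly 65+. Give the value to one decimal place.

Youth dependency ratio = 36.73 / 95.49 × 100 = 38.5

Youth dependency ratio: 38.5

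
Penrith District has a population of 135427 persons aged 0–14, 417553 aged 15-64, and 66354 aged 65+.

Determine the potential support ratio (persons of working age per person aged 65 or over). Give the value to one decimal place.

Potential support ratio: 6.3

Potential support ratio = 417553 / 66354 = 6.3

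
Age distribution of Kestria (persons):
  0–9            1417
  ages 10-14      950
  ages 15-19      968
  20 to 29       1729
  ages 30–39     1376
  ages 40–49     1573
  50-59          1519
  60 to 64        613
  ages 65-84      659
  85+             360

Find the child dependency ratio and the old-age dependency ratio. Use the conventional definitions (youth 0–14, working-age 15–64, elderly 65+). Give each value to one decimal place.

0–14: 1417 + 950 = 2367
15–64: 968 + 1729 + 1376 + 1573 + 1519 + 613 = 7778
65+: 659 + 360 = 1019
Youth dependency ratio = 2367 / 7778 × 100 = 30.4
Old-age dependency ratio = 1019 / 7778 × 100 = 13.1

Youth dependency ratio: 30.4
Old-age dependency ratio: 13.1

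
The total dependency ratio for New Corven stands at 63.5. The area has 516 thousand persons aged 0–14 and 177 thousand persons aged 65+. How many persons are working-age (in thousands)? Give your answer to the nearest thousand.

Working-age: 1 091

Total dependency ratio = (youth + elderly) / working-age × 100
63.5 = (516 + 177) / W × 100
⇒ 1 091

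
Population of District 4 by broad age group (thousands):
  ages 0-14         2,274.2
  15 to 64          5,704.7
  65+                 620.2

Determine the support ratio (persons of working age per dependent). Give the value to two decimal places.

Support ratio: 1.97

Support ratio = 5,704.7 / (2,274.2 + 620.2) = 5,704.7 / 2,894.4 = 1.97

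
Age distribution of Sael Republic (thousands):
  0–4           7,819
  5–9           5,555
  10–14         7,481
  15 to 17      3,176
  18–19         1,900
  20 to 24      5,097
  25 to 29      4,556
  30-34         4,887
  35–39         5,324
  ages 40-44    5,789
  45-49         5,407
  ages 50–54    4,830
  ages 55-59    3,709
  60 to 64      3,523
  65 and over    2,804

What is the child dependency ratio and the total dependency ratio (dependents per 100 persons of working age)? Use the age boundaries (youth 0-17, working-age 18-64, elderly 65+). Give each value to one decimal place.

0–17: 7,819 + 5,555 + 7,481 + 3,176 = 24,031
18–64: 1,900 + 5,097 + 4,556 + 4,887 + 5,324 + 5,789 + 5,407 + 4,830 + 3,709 + 3,523 = 45,022
65+: 2,804
Youth dependency ratio = 24,031 / 45,022 × 100 = 53.4
Total dependency ratio = (24,031 + 2,804) / 45,022 × 100 = 26,835 / 45,022 × 100 = 59.6

Youth dependency ratio: 53.4
Total dependency ratio: 59.6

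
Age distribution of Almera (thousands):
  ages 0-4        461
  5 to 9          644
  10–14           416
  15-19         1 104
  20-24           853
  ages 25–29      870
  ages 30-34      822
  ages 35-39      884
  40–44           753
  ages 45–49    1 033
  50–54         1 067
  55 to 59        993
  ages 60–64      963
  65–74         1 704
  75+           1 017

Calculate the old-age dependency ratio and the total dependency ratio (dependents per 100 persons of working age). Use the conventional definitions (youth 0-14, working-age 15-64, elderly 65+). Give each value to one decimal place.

Old-age dependency ratio: 29.1
Total dependency ratio: 45.4

0–14: 461 + 644 + 416 = 1 521
15–64: 1 104 + 853 + 870 + 822 + 884 + 753 + 1 033 + 1 067 + 993 + 963 = 9 342
65+: 1 704 + 1 017 = 2 721
Old-age dependency ratio = 2 721 / 9 342 × 100 = 29.1
Total dependency ratio = (1 521 + 2 721) / 9 342 × 100 = 4 242 / 9 342 × 100 = 45.4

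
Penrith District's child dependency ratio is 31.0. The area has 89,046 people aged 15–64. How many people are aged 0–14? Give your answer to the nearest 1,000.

Aged 0–14: 28,000

Youth dependency ratio = youth / working-age × 100
31.0 = Y / 89,046 × 100
⇒ 28,000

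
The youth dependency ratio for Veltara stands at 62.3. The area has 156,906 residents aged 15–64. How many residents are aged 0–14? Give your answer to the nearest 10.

Youth dependency ratio = youth / working-age × 100
62.3 = Y / 156,906 × 100
⇒ 97,750

Aged 0–14: 97,750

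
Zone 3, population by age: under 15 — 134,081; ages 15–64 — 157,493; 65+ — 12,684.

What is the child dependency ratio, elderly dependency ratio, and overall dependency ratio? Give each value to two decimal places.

Youth dependency ratio: 85.13
Old-age dependency ratio: 8.05
Total dependency ratio: 93.19

Youth dependency ratio = 134,081 / 157,493 × 100 = 85.13
Old-age dependency ratio = 12,684 / 157,493 × 100 = 8.05
Total dependency ratio = (134,081 + 12,684) / 157,493 × 100 = 146,765 / 157,493 × 100 = 93.19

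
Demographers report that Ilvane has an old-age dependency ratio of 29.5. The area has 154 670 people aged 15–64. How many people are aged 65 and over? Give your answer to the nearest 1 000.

Aged 65 and over: 46 000

Old-age dependency ratio = elderly / working-age × 100
29.5 = E / 154 670 × 100
⇒ 46 000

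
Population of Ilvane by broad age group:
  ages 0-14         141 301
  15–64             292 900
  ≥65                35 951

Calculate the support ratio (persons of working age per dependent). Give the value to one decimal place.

Support ratio = 292 900 / (141 301 + 35 951) = 292 900 / 177 252 = 1.7

Support ratio: 1.7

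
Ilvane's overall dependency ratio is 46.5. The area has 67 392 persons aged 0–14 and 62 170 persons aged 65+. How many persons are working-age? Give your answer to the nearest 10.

Working-age: 278 630

Total dependency ratio = (youth + elderly) / working-age × 100
46.5 = (67 392 + 62 170) / W × 100
⇒ 278 630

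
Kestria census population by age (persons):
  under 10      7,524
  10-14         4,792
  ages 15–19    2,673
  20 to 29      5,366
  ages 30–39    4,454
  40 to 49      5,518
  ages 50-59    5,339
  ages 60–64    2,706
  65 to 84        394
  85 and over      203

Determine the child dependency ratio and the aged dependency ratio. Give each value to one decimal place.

Youth dependency ratio: 47.3
Old-age dependency ratio: 2.3

0–14: 7,524 + 4,792 = 12,316
15–64: 2,673 + 5,366 + 4,454 + 5,518 + 5,339 + 2,706 = 26,056
65+: 394 + 203 = 597
Youth dependency ratio = 12,316 / 26,056 × 100 = 47.3
Old-age dependency ratio = 597 / 26,056 × 100 = 2.3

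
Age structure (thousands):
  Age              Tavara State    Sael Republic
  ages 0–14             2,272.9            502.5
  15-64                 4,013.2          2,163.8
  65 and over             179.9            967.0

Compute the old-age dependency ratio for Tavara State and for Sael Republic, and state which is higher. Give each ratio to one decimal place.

Tavara State: 4.5
Sael Republic: 44.7
Higher: Sael Republic

Tavara State: 179.9 / 4,013.2 × 100 = 4.5
Sael Republic: 967.0 / 2,163.8 × 100 = 44.7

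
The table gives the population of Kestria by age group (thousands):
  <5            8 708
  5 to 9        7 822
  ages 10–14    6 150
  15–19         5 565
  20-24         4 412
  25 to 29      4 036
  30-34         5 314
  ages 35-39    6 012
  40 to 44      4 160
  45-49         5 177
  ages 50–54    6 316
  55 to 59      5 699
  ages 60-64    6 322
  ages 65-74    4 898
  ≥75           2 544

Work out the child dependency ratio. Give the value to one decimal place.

Youth dependency ratio: 42.8

0–14: 8 708 + 7 822 + 6 150 = 22 680
15–64: 5 565 + 4 412 + 4 036 + 5 314 + 6 012 + 4 160 + 5 177 + 6 316 + 5 699 + 6 322 = 53 013
65+: 4 898 + 2 544 = 7 442
Youth dependency ratio = 22 680 / 53 013 × 100 = 42.8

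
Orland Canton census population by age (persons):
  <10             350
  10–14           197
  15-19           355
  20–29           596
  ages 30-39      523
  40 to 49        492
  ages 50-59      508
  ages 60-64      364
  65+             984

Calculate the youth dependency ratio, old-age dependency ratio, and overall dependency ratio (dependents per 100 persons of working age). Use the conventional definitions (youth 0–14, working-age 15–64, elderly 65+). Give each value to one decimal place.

0–14: 350 + 197 = 547
15–64: 355 + 596 + 523 + 492 + 508 + 364 = 2 838
65+: 984
Youth dependency ratio = 547 / 2 838 × 100 = 19.3
Old-age dependency ratio = 984 / 2 838 × 100 = 34.7
Total dependency ratio = (547 + 984) / 2 838 × 100 = 1 531 / 2 838 × 100 = 53.9

Youth dependency ratio: 19.3
Old-age dependency ratio: 34.7
Total dependency ratio: 53.9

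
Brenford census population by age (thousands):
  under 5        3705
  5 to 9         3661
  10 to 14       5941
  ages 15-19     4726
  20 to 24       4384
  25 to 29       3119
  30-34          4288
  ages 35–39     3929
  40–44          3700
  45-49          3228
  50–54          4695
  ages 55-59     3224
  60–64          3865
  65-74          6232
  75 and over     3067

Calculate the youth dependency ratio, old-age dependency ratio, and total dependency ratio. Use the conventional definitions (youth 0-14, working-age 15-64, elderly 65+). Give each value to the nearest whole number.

Youth dependency ratio: 34
Old-age dependency ratio: 24
Total dependency ratio: 58

0–14: 3705 + 3661 + 5941 = 13307
15–64: 4726 + 4384 + 3119 + 4288 + 3929 + 3700 + 3228 + 4695 + 3224 + 3865 = 39158
65+: 6232 + 3067 = 9299
Youth dependency ratio = 13307 / 39158 × 100 = 34
Old-age dependency ratio = 9299 / 39158 × 100 = 24
Total dependency ratio = (13307 + 9299) / 39158 × 100 = 22606 / 39158 × 100 = 58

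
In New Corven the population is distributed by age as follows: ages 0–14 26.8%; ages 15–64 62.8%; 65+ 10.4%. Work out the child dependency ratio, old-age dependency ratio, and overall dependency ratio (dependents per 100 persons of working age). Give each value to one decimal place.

Youth dependency ratio = 26.8 / 62.8 × 100 = 42.7
Old-age dependency ratio = 10.4 / 62.8 × 100 = 16.6
Total dependency ratio = (26.8 + 10.4) / 62.8 × 100 = 37.2 / 62.8 × 100 = 59.2

Youth dependency ratio: 42.7
Old-age dependency ratio: 16.6
Total dependency ratio: 59.2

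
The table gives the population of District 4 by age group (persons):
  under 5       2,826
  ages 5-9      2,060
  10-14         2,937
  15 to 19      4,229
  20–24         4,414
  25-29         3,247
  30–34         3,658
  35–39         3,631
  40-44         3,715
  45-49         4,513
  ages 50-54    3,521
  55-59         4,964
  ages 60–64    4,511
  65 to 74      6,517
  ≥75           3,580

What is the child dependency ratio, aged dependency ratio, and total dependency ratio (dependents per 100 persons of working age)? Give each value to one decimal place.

0–14: 2,826 + 2,060 + 2,937 = 7,823
15–64: 4,229 + 4,414 + 3,247 + 3,658 + 3,631 + 3,715 + 4,513 + 3,521 + 4,964 + 4,511 = 40,403
65+: 6,517 + 3,580 = 10,097
Youth dependency ratio = 7,823 / 40,403 × 100 = 19.4
Old-age dependency ratio = 10,097 / 40,403 × 100 = 25.0
Total dependency ratio = (7,823 + 10,097) / 40,403 × 100 = 17,920 / 40,403 × 100 = 44.4

Youth dependency ratio: 19.4
Old-age dependency ratio: 25.0
Total dependency ratio: 44.4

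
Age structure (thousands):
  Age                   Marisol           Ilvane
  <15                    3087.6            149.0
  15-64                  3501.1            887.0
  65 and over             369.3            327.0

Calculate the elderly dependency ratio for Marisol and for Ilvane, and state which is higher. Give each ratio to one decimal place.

Marisol: 369.3 / 3501.1 × 100 = 10.5
Ilvane: 327.0 / 887.0 × 100 = 36.9

Marisol: 10.5
Ilvane: 36.9
Higher: Ilvane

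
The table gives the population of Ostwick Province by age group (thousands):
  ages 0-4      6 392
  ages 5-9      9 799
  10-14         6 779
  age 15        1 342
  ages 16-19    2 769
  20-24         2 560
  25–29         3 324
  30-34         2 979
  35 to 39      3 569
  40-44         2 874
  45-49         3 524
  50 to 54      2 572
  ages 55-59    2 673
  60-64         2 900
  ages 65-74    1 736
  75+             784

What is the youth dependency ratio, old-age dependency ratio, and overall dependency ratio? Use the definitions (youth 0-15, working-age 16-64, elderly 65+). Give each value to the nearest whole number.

0–15: 6 392 + 9 799 + 6 779 + 1 342 = 24 312
16–64: 2 769 + 2 560 + 3 324 + 2 979 + 3 569 + 2 874 + 3 524 + 2 572 + 2 673 + 2 900 = 29 744
65+: 1 736 + 784 = 2 520
Youth dependency ratio = 24 312 / 29 744 × 100 = 82
Old-age dependency ratio = 2 520 / 29 744 × 100 = 8
Total dependency ratio = (24 312 + 2 520) / 29 744 × 100 = 26 832 / 29 744 × 100 = 90

Youth dependency ratio: 82
Old-age dependency ratio: 8
Total dependency ratio: 90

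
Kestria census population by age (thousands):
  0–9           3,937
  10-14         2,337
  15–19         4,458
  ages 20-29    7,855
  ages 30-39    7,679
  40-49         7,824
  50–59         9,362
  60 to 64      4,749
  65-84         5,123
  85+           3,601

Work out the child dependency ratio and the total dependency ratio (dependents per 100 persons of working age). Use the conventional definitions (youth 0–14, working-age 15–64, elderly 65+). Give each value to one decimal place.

0–14: 3,937 + 2,337 = 6,274
15–64: 4,458 + 7,855 + 7,679 + 7,824 + 9,362 + 4,749 = 41,927
65+: 5,123 + 3,601 = 8,724
Youth dependency ratio = 6,274 / 41,927 × 100 = 15.0
Total dependency ratio = (6,274 + 8,724) / 41,927 × 100 = 14,998 / 41,927 × 100 = 35.8

Youth dependency ratio: 15.0
Total dependency ratio: 35.8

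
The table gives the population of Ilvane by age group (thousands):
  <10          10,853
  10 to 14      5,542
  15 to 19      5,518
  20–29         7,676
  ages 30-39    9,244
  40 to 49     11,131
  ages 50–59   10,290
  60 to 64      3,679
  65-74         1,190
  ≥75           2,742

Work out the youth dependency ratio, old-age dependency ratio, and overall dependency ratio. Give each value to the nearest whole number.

Youth dependency ratio: 34
Old-age dependency ratio: 8
Total dependency ratio: 43

0–14: 10,853 + 5,542 = 16,395
15–64: 5,518 + 7,676 + 9,244 + 11,131 + 10,290 + 3,679 = 47,538
65+: 1,190 + 2,742 = 3,932
Youth dependency ratio = 16,395 / 47,538 × 100 = 34
Old-age dependency ratio = 3,932 / 47,538 × 100 = 8
Total dependency ratio = (16,395 + 3,932) / 47,538 × 100 = 20,327 / 47,538 × 100 = 43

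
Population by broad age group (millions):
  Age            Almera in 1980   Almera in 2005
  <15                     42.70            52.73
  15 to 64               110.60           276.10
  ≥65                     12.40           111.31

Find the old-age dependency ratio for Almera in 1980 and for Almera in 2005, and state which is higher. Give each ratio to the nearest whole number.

Almera in 1980: 11
Almera in 2005: 40
Higher: Almera in 2005

Almera in 1980: 12.40 / 110.60 × 100 = 11
Almera in 2005: 111.31 / 276.10 × 100 = 40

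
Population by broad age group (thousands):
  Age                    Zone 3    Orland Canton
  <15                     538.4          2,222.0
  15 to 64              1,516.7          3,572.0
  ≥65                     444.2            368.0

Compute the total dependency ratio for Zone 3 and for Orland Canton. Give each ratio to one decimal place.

Zone 3: (538.4 + 444.2) / 1,516.7 × 100 = 982.6 / 1,516.7 × 100 = 64.8
Orland Canton: (2,222.0 + 368.0) / 3,572.0 × 100 = 2,590.0 / 3,572.0 × 100 = 72.5

Zone 3: 64.8
Orland Canton: 72.5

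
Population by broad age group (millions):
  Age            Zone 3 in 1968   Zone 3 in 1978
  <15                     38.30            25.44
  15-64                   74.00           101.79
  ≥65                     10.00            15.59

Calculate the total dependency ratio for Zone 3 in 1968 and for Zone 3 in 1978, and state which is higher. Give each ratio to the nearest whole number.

Zone 3 in 1968: 65
Zone 3 in 1978: 40
Higher: Zone 3 in 1968

Zone 3 in 1968: (38.30 + 10.00) / 74.00 × 100 = 48.30 / 74.00 × 100 = 65
Zone 3 in 1978: (25.44 + 15.59) / 101.79 × 100 = 41.03 / 101.79 × 100 = 40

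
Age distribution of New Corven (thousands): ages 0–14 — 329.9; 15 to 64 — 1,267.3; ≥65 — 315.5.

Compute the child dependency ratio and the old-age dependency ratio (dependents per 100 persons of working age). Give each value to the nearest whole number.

Youth dependency ratio: 26
Old-age dependency ratio: 25

Youth dependency ratio = 329.9 / 1,267.3 × 100 = 26
Old-age dependency ratio = 315.5 / 1,267.3 × 100 = 25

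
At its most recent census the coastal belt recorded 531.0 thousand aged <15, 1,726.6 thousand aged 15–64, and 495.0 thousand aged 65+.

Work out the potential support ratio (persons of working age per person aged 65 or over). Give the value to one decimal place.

Potential support ratio = 1,726.6 / 495.0 = 3.5

Potential support ratio: 3.5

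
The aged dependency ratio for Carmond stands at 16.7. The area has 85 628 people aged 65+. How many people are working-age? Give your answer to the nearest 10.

Old-age dependency ratio = elderly / working-age × 100
16.7 = 85 628 / W × 100
⇒ 512 740

Working-age: 512 740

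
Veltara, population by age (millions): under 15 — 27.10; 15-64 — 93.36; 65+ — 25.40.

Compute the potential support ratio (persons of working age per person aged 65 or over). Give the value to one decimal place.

Potential support ratio = 93.36 / 25.40 = 3.7

Potential support ratio: 3.7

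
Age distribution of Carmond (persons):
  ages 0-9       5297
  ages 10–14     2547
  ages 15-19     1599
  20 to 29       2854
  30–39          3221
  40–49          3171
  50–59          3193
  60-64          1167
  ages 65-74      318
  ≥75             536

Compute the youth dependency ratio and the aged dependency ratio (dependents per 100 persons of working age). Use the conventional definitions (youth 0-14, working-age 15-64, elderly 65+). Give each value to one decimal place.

Youth dependency ratio: 51.6
Old-age dependency ratio: 5.6

0–14: 5297 + 2547 = 7844
15–64: 1599 + 2854 + 3221 + 3171 + 3193 + 1167 = 15205
65+: 318 + 536 = 854
Youth dependency ratio = 7844 / 15205 × 100 = 51.6
Old-age dependency ratio = 854 / 15205 × 100 = 5.6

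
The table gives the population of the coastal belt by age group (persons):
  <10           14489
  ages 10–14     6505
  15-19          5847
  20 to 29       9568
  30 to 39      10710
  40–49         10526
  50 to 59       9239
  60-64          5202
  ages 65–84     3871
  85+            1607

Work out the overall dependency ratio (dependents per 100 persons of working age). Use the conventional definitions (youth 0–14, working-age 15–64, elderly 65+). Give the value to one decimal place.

0–14: 14489 + 6505 = 20994
15–64: 5847 + 9568 + 10710 + 10526 + 9239 + 5202 = 51092
65+: 3871 + 1607 = 5478
Total dependency ratio = (20994 + 5478) / 51092 × 100 = 26472 / 51092 × 100 = 51.8

Total dependency ratio: 51.8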